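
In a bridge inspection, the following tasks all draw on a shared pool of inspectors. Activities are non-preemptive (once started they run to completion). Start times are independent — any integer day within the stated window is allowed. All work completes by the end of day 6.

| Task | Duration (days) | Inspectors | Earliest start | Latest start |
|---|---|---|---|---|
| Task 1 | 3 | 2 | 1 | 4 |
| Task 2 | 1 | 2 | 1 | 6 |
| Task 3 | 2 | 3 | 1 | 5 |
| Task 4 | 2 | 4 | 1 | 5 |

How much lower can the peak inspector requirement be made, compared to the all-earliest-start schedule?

6

Early-start peak: d1:11  d2:9  d3:2  d4:0  d5:0  d6:0 ⇒ 11.
Leveled (Task 1@1, Task 2@1, Task 3@2, Task 4@4): d1:4  d2:5  d3:5  d4:4  d5:4  d6:0 ⇒ 5.
Reduction 11 − 5 = 6.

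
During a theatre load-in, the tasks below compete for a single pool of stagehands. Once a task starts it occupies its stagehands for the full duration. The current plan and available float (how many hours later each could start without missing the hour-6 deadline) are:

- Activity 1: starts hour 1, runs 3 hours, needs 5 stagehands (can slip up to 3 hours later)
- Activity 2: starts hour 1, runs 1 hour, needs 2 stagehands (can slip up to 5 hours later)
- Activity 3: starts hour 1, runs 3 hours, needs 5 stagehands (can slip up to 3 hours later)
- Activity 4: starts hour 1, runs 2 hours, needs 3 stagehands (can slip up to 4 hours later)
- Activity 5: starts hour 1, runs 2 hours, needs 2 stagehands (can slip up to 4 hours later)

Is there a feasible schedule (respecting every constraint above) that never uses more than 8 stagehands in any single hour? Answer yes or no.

Schedule Activity 1@1, Activity 2@1, Activity 3@4, Activity 4@2, Activity 5@4: h1:7  h2:8  h3:8  h4:7  h5:7  h6:5 — peak 8 ≤ 8.

yes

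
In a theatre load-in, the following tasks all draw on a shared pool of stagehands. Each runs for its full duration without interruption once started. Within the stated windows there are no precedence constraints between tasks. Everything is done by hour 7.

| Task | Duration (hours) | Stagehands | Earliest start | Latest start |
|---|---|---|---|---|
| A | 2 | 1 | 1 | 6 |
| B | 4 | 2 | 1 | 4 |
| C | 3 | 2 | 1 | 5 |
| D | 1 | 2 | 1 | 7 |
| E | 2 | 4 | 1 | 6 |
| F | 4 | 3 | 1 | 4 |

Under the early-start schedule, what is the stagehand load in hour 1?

At early start, hour 1 has: A, B, C, D, E, F.
Demand: 1 + 2 + 2 + 2 + 4 + 3 = 14.

14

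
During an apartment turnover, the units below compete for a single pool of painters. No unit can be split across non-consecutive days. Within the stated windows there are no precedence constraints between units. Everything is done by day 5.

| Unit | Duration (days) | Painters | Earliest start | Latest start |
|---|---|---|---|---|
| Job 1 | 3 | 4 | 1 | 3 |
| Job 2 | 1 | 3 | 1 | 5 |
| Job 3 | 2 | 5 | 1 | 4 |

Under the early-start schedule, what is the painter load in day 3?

At early start, day 3 has: Job 1.
Demand: 4 = 4.

4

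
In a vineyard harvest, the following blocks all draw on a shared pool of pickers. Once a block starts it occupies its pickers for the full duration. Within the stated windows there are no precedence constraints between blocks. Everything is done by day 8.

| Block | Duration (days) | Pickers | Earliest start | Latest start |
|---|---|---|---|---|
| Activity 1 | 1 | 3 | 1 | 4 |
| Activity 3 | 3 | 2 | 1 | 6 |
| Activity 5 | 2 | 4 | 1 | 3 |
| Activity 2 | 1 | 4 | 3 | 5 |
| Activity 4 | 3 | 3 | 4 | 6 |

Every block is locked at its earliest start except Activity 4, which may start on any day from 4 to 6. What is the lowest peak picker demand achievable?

9

Activity 4@4: d1:9  d2:6  d3:6  d4:3  d5:3  d6:3  d7:0  d8:0 → peak 9
Activity 4@5: d1:9  d2:6  d3:6  d4:0  d5:3  d6:3  d7:3  d8:0 → peak 9
Activity 4@6: d1:9  d2:6  d3:6  d4:0  d5:0  d6:3  d7:3  d8:3 → peak 9
Best is Activity 4@4, peak 9.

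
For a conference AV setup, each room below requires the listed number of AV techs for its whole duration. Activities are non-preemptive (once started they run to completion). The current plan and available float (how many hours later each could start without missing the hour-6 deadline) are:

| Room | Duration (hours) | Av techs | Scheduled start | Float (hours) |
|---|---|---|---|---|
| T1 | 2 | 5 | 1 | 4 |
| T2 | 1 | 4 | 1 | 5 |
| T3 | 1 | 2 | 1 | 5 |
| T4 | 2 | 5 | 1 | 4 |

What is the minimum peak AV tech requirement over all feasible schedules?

Early-start (T1@1, T2@1, T3@1, T4@1) gives peak 16: h1:16  h2:10  h3:0  h4:0  h5:0  h6:0.
Shift T2→3, T3→4, T4→5.
Schedule T1@1, T2@3, T3@4, T4@5: h1:5  h2:5  h3:4  h4:2  h5:5  h6:5 — peak 5.
Total AV tech-hours = 26 over 6 hours ⇒ peak ≥ ⌈26/6⌉ = 5, so 5 is optimal.

5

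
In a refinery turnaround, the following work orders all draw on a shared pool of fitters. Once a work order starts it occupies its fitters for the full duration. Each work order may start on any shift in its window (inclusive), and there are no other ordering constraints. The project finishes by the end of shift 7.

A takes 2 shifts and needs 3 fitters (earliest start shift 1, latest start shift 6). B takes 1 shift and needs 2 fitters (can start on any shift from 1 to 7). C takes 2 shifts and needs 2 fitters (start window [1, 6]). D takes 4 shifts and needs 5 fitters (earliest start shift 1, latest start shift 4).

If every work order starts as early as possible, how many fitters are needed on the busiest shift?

12

Early-start schedule: A@1, B@1, C@1, D@1.
Load per shift: shift 1: 12, shift 2: 10, shift 3: 5, shift 4: 5, shift 5: 0, shift 6: 0, shift 7: 0.
Peak is 12.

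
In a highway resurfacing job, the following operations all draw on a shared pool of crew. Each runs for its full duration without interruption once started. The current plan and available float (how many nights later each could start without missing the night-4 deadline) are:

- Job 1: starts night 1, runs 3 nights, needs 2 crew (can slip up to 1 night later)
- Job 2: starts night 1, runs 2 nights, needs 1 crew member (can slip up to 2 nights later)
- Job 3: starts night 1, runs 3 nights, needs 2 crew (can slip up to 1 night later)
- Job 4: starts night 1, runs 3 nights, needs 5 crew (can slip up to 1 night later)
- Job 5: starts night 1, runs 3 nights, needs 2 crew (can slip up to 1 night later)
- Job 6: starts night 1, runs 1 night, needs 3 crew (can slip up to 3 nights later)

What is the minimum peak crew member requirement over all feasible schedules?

Early-start (Job 1@1, Job 2@1, Job 3@1, Job 4@1, Job 5@1, Job 6@1) gives peak 15: n1:15  n2:12  n3:11  n4:0.
Shift Job 6→4.
Schedule Job 1@1, Job 2@1, Job 3@1, Job 4@1, Job 5@1, Job 6@4: n1:12  n2:12  n3:11  n4:3 — peak 12.

12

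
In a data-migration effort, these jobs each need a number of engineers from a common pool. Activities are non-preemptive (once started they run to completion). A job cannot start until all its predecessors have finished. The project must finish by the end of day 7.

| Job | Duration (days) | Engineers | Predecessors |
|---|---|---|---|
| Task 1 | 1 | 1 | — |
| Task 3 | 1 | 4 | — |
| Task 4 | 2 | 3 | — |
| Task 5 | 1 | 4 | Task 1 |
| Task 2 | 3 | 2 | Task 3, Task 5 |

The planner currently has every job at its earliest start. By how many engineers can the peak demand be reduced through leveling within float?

Early-start peak: d1:8  d2:7  d3:2  d4:2  d5:2  d6:0  d7:0 ⇒ 8.
Leveled (Task 1@1, Task 3@3, Task 4@1, Task 5@4, Task 2@5): d1:4  d2:3  d3:4  d4:4  d5:2  d6:2  d7:2 ⇒ 4.
Reduction 8 − 4 = 4.

4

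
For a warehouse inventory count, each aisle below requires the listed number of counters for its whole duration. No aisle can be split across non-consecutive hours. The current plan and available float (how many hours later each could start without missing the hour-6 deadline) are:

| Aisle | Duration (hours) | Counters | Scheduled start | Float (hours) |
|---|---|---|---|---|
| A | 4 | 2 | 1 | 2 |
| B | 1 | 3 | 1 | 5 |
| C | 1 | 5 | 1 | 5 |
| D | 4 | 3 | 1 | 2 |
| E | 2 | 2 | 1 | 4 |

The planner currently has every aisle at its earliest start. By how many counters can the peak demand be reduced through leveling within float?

8

Early-start peak: h1:15  h2:7  h3:5  h4:5  h5:0  h6:0 ⇒ 15.
Leveled (A@1, B@1, C@2, D@3, E@3): h1:5  h2:7  h3:7  h4:7  h5:3  h6:3 ⇒ 7.
Reduction 15 − 7 = 8.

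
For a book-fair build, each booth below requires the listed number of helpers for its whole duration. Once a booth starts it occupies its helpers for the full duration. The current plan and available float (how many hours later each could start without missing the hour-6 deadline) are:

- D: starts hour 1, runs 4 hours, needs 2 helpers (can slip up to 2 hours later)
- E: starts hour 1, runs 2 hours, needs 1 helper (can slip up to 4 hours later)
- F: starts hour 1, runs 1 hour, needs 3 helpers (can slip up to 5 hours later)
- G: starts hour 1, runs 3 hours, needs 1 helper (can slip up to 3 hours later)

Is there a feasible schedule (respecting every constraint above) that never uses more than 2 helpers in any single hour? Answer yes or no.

Total helper-hours = 16; over 6 hours the average is 16/6 > 2, so some hour must exceed 2.

no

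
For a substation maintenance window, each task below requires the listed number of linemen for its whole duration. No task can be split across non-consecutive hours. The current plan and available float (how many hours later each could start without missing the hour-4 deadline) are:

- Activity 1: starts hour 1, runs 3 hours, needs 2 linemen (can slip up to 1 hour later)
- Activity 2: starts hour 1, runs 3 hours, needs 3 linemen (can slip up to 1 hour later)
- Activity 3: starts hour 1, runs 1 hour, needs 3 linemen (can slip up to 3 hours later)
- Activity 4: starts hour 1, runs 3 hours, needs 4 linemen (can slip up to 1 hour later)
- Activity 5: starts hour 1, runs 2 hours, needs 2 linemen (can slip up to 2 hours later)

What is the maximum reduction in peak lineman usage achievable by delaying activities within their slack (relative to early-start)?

Early-start peak: h1:14  h2:11  h3:9  h4:0 ⇒ 14.
Leveled (Activity 1@1, Activity 2@1, Activity 3@1, Activity 4@2, Activity 5@1): h1:10  h2:11  h3:9  h4:4 ⇒ 11.
Reduction 14 − 11 = 3.

3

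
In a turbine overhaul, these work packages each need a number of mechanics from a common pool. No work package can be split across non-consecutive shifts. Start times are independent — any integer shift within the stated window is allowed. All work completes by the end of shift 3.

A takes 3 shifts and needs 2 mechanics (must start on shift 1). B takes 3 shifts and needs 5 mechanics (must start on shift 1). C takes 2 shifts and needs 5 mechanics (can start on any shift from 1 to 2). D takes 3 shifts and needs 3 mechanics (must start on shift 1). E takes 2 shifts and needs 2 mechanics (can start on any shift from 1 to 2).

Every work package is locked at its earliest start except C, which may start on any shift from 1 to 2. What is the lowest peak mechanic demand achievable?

17

C@1: s1:17  s2:17  s3:10 → peak 17
C@2: s1:12  s2:17  s3:15 → peak 17
Best is C@1, peak 17.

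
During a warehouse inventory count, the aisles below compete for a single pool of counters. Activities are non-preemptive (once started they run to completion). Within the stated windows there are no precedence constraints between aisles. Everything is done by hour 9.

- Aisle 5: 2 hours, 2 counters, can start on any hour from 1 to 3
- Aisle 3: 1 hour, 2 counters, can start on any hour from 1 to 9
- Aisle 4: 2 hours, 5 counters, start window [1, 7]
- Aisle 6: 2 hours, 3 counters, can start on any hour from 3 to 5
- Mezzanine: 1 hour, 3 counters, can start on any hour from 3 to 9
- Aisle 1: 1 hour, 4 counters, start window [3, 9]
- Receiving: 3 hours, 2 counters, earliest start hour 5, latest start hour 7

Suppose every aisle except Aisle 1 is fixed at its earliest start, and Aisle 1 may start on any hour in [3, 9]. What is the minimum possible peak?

9

Aisle 1@3: h1:9  h2:7  h3:10  h4:3  h5:2  h6:2  h7:2  h8:0  h9:0 → peak 10
Aisle 1@4: h1:9  h2:7  h3:6  h4:7  h5:2  h6:2  h7:2  h8:0  h9:0 → peak 9
Aisle 1@5: h1:9  h2:7  h3:6  h4:3  h5:6  h6:2  h7:2  h8:0  h9:0 → peak 9
Aisle 1@6: h1:9  h2:7  h3:6  h4:3  h5:2  h6:6  h7:2  h8:0  h9:0 → peak 9
Aisle 1@7: h1:9  h2:7  h3:6  h4:3  h5:2  h6:2  h7:6  h8:0  h9:0 → peak 9
Aisle 1@8: h1:9  h2:7  h3:6  h4:3  h5:2  h6:2  h7:2  h8:4  h9:0 → peak 9
Aisle 1@9: h1:9  h2:7  h3:6  h4:3  h5:2  h6:2  h7:2  h8:0  h9:4 → peak 9
Best is Aisle 1@4, peak 9.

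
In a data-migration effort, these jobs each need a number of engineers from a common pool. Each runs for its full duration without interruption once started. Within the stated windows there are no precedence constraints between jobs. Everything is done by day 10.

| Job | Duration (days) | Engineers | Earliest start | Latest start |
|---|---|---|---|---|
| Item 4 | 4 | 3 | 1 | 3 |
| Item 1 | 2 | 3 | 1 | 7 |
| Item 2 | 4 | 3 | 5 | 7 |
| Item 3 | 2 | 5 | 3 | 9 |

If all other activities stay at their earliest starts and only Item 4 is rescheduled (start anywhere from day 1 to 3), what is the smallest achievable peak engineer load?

8

Item 4@1: d1:6  d2:6  d3:8  d4:8  d5:3  d6:3  d7:3  d8:3  d9:0  d10:0 → peak 8
Item 4@2: d1:3  d2:6  d3:8  d4:8  d5:6  d6:3  d7:3  d8:3  d9:0  d10:0 → peak 8
Item 4@3: d1:3  d2:3  d3:8  d4:8  d5:6  d6:6  d7:3  d8:3  d9:0  d10:0 → peak 8
Best is Item 4@1, peak 8.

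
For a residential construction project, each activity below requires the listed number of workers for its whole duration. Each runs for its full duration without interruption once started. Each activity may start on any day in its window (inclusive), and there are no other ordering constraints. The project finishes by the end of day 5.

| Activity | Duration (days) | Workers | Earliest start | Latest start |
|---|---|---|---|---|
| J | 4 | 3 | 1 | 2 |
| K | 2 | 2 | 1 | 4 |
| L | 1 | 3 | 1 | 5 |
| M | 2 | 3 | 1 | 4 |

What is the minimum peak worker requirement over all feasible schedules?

6

Early-start (J@1, K@1, L@1, M@1) gives peak 11: d1:11  d2:8  d3:3  d4:3  d5:0.
Shift L→3, M→4.
Schedule J@1, K@1, L@3, M@4: d1:5  d2:5  d3:6  d4:6  d5:3 — peak 6.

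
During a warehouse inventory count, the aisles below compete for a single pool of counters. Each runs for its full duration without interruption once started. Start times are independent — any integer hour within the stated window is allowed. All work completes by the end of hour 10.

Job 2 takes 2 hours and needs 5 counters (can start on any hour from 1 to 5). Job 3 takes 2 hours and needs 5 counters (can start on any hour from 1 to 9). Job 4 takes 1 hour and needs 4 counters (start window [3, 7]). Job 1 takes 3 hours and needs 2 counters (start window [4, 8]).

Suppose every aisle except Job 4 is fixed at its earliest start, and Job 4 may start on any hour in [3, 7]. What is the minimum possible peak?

Job 4@3: h1:10  h2:10  h3:4  h4:2  h5:2  h6:2  h7:0  h8:0  h9:0  h10:0 → peak 10
Job 4@4: h1:10  h2:10  h3:0  h4:6  h5:2  h6:2  h7:0  h8:0  h9:0  h10:0 → peak 10
Job 4@5: h1:10  h2:10  h3:0  h4:2  h5:6  h6:2  h7:0  h8:0  h9:0  h10:0 → peak 10
Job 4@6: h1:10  h2:10  h3:0  h4:2  h5:2  h6:6  h7:0  h8:0  h9:0  h10:0 → peak 10
Job 4@7: h1:10  h2:10  h3:0  h4:2  h5:2  h6:2  h7:4  h8:0  h9:0  h10:0 → peak 10
Best is Job 4@3, peak 10.

10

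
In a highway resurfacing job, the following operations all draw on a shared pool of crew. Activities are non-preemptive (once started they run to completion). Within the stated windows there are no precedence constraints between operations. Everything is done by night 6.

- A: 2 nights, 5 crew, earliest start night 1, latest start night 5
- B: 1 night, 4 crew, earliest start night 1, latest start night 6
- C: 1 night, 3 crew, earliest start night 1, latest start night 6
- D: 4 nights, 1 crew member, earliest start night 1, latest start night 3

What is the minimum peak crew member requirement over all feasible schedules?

5

Early-start (A@1, B@1, C@1, D@1) gives peak 13: n1:13  n2:6  n3:1  n4:1  n5:0  n6:0.
Shift B→3, C→4, D→3.
Schedule A@1, B@3, C@4, D@3: n1:5  n2:5  n3:5  n4:4  n5:1  n6:1 — peak 5.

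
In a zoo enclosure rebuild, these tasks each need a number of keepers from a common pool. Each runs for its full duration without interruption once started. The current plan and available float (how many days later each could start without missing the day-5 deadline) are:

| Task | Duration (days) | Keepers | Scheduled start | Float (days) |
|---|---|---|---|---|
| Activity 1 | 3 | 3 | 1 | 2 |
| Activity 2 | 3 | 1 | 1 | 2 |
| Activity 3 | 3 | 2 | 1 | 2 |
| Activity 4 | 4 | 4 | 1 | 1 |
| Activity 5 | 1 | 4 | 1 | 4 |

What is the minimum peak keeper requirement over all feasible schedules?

Early-start (Activity 1@1, Activity 2@1, Activity 3@1, Activity 4@1, Activity 5@1) gives peak 14: d1:14  d2:10  d3:10  d4:4  d5:0.
Shift Activity 5→4.
Schedule Activity 1@1, Activity 2@1, Activity 3@1, Activity 4@1, Activity 5@4: d1:10  d2:10  d3:10  d4:8  d5:0 — peak 10.

10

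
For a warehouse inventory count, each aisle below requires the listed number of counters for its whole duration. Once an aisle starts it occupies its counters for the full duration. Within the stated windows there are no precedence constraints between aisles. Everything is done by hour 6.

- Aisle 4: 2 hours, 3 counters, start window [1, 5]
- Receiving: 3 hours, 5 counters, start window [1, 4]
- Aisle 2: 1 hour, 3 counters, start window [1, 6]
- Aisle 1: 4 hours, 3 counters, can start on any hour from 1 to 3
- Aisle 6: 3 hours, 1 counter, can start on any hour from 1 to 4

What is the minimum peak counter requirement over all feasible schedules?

Early-start (Aisle 4@1, Receiving@1, Aisle 2@1, Aisle 1@1, Aisle 6@1) gives peak 15: h1:15  h2:12  h3:9  h4:3  h5:0  h6:0.
Shift Aisle 2→4, Aisle 1→3, Aisle 6→4.
Schedule Aisle 4@1, Receiving@1, Aisle 2@4, Aisle 1@3, Aisle 6@4: h1:8  h2:8  h3:8  h4:7  h5:4  h6:4 — peak 8.

8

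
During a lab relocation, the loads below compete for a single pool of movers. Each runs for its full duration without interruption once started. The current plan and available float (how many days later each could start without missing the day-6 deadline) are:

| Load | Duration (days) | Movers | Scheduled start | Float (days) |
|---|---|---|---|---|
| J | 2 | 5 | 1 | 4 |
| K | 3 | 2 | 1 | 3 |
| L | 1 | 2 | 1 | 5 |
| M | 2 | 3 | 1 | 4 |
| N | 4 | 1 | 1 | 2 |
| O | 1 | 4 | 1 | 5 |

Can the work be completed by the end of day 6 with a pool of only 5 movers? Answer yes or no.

no

Total mover-days = 32; over 6 days the average is 32/6 > 5, so some day must exceed 5.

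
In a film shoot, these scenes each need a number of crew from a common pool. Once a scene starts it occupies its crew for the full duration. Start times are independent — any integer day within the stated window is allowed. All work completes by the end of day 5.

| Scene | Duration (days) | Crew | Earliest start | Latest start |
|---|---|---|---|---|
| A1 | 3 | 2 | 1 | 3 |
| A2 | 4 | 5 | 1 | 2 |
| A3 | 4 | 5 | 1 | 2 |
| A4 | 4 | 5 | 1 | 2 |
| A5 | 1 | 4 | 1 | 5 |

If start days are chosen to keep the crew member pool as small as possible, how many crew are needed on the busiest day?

Early-start (A1@1, A2@1, A3@1, A4@1, A5@1) gives peak 21: d1:21  d2:17  d3:17  d4:15  d5:0.
Shift A5→5.
Schedule A1@1, A2@1, A3@1, A4@1, A5@5: d1:17  d2:17  d3:17  d4:15  d5:4 — peak 17.

17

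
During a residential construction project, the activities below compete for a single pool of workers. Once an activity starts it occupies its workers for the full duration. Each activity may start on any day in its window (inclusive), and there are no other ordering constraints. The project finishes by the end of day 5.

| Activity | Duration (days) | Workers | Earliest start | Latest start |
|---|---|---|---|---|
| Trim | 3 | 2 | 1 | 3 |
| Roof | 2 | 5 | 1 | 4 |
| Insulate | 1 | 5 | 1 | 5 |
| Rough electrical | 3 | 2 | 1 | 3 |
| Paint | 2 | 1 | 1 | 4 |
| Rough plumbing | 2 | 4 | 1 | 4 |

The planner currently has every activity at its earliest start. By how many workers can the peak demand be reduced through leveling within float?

11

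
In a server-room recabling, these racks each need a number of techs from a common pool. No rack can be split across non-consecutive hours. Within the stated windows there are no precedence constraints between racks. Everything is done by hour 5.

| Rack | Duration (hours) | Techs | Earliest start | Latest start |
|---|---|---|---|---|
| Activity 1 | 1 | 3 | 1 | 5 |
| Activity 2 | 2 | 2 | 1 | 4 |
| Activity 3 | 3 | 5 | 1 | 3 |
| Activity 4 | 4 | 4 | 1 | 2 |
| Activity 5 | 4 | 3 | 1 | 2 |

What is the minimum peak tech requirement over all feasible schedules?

12

Early-start (Activity 1@1, Activity 2@1, Activity 3@1, Activity 4@1, Activity 5@1) gives peak 17: h1:17  h2:14  h3:12  h4:7  h5:0.
Shift Activity 3→3.
Schedule Activity 1@1, Activity 2@1, Activity 3@3, Activity 4@1, Activity 5@1: h1:12  h2:9  h3:12  h4:12  h5:5 — peak 12.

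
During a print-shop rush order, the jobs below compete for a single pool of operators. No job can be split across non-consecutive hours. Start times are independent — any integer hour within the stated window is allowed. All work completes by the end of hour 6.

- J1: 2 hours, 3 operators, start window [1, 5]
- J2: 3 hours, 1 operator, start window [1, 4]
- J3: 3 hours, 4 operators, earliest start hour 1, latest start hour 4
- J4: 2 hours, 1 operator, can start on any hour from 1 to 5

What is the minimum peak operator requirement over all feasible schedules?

Early-start (J1@1, J2@1, J3@1, J4@1) gives peak 9: h1:9  h2:9  h3:5  h4:0  h5:0  h6:0.
Shift J3→3.
Schedule J1@1, J2@1, J3@3, J4@1: h1:5  h2:5  h3:5  h4:4  h5:4  h6:0 — peak 5.

5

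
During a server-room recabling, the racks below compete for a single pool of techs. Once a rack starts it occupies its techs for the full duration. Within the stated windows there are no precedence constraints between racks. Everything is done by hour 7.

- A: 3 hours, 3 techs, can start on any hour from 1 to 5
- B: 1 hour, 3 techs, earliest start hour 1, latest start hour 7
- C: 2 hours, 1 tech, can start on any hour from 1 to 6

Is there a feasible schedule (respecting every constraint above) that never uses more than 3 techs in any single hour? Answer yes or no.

yes

Schedule A@1, B@4, C@5: h1:3  h2:3  h3:3  h4:3  h5:1  h6:1  h7:0 — peak 3 ≤ 3.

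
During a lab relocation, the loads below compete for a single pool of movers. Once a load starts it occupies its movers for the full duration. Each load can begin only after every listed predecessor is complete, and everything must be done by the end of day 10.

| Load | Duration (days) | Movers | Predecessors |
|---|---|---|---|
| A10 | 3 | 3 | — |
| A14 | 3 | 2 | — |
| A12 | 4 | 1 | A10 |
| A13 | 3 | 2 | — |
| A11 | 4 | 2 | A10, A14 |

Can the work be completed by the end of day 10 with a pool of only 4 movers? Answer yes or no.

Schedule A10@1, A14@4, A12@4, A13@8, A11@7: d1:3  d2:3  d3:3  d4:3  d5:3  d6:3  d7:3  d8:4  d9:4  d10:4 — peak 4 ≤ 4.

yes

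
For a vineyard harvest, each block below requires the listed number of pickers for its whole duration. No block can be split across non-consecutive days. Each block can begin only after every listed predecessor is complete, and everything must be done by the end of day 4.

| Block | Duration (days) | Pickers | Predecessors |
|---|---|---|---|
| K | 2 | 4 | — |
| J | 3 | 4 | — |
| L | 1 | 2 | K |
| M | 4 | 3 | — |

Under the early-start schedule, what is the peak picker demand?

11

Early-start schedule: K@1, J@1, L@3, M@1.
Load per day: day 1: 11, day 2: 11, day 3: 9, day 4: 3.
Peak is 11.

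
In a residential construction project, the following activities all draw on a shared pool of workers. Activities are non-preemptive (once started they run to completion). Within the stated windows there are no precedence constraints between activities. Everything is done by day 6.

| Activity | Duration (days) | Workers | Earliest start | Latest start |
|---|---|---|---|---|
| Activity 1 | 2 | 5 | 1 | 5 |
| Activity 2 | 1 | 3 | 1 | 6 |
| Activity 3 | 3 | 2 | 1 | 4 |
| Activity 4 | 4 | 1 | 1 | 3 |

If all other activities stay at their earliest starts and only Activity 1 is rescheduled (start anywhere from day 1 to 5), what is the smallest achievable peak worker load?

6

Activity 1@1: d1:11  d2:8  d3:3  d4:1  d5:0  d6:0 → peak 11
Activity 1@2: d1:6  d2:8  d3:8  d4:1  d5:0  d6:0 → peak 8
Activity 1@3: d1:6  d2:3  d3:8  d4:6  d5:0  d6:0 → peak 8
Activity 1@4: d1:6  d2:3  d3:3  d4:6  d5:5  d6:0 → peak 6
Activity 1@5: d1:6  d2:3  d3:3  d4:1  d5:5  d6:5 → peak 6
Best is Activity 1@4, peak 6.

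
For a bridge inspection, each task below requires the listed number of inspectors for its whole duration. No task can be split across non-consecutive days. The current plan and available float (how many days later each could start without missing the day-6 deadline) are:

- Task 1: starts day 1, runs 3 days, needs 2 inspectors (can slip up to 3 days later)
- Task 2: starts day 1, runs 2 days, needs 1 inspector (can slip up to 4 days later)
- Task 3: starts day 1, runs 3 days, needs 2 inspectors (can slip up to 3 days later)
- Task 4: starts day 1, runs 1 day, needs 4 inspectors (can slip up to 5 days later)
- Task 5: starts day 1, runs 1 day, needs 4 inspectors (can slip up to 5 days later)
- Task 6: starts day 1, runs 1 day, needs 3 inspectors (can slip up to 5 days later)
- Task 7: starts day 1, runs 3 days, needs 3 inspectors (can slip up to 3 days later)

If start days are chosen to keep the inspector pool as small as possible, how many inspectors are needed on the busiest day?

6

Early-start (Task 1@1, Task 2@1, Task 3@1, Task 4@1, Task 5@1, Task 6@1, Task 7@1) gives peak 19: d1:19  d2:8  d3:7  d4:0  d5:0  d6:0.
Shift Task 3→4, Task 4→4, Task 5→5, Task 6→6.
Schedule Task 1@1, Task 2@1, Task 3@4, Task 4@4, Task 5@5, Task 6@6, Task 7@1: d1:6  d2:6  d3:5  d4:6  d5:6  d6:5 — peak 6.
Total inspector-days = 34 over 6 days ⇒ peak ≥ ⌈34/6⌉ = 6, so 6 is optimal.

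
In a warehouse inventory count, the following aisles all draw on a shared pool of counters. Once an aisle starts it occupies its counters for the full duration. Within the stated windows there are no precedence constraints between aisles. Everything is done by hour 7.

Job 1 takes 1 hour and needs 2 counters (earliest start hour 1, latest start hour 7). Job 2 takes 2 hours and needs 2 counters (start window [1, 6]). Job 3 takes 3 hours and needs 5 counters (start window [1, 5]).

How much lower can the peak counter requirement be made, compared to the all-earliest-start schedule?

Early-start peak: h1:9  h2:7  h3:5  h4:0  h5:0  h6:0  h7:0 ⇒ 9.
Leveled (Job 1@1, Job 2@1, Job 3@3): h1:4  h2:2  h3:5  h4:5  h5:5  h6:0  h7:0 ⇒ 5.
Reduction 9 − 5 = 4.

4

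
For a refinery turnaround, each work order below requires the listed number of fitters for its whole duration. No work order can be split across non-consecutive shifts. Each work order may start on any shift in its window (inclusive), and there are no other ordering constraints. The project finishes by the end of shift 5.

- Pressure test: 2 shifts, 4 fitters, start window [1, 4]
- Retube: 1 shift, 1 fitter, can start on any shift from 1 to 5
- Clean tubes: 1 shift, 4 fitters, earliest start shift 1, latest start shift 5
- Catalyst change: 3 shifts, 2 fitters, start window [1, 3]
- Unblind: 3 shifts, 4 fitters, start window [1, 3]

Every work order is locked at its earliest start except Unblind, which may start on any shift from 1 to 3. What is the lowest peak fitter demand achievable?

11

Unblind@1: s1:15  s2:10  s3:6  s4:0  s5:0 → peak 15
Unblind@2: s1:11  s2:10  s3:6  s4:4  s5:0 → peak 11
Unblind@3: s1:11  s2:6  s3:6  s4:4  s5:4 → peak 11
Best is Unblind@2, peak 11.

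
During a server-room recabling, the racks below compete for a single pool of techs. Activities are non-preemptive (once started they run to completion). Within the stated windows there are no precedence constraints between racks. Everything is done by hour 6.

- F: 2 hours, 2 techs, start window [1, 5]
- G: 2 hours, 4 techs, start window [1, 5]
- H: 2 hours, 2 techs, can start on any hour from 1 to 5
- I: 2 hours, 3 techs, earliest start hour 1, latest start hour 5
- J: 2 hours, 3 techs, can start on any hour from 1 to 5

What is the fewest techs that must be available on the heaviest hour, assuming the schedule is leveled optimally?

5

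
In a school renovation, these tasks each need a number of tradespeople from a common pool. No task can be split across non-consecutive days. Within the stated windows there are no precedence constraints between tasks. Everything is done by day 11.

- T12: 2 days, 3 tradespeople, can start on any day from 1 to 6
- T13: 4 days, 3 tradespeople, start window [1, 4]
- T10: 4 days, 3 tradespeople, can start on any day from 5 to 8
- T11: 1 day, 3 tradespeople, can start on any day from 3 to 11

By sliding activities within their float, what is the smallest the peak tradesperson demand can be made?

Early-start (T12@1, T13@1, T10@5, T11@3) gives peak 6: d1:6  d2:6  d3:6  d4:3  d5:3  d6:3  d7:3  d8:3  d9:0  d10:0  d11:0.
Shift T13→3, T10→7, T11→11.
Schedule T12@1, T13@3, T10@7, T11@11: d1:3  d2:3  d3:3  d4:3  d5:3  d6:3  d7:3  d8:3  d9:3  d10:3  d11:3 — peak 3.
Total tradesperson-days = 33 over 11 days ⇒ peak ≥ ⌈33/11⌉ = 3, so 3 is optimal.

3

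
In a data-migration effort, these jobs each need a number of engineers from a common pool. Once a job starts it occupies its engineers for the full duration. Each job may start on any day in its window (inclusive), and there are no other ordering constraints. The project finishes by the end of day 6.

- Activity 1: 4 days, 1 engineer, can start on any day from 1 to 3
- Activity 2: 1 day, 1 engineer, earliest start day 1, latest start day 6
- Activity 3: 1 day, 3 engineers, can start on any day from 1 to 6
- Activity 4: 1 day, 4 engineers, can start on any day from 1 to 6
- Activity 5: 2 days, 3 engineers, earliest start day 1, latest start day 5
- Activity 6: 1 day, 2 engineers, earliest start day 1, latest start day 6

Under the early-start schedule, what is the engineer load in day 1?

14

At early start, day 1 has: Activity 1, Activity 2, Activity 3, Activity 4, Activity 5, Activity 6.
Demand: 1 + 1 + 3 + 4 + 3 + 2 = 14.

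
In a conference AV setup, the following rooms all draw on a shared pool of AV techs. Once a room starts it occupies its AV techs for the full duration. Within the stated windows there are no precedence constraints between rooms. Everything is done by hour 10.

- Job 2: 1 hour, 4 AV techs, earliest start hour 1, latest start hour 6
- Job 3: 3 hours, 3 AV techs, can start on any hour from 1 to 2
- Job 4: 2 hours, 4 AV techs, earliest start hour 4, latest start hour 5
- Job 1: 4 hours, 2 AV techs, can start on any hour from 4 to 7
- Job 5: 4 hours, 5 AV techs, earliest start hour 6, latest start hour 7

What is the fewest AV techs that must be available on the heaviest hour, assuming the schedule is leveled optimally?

Schedule Job 2@1, Job 3@1, Job 4@4, Job 1@4, Job 5@6: h1:7  h2:3  h3:3  h4:6  h5:6  h6:7  h7:7  h8:5  h9:5  h10:0 — peak 7.

7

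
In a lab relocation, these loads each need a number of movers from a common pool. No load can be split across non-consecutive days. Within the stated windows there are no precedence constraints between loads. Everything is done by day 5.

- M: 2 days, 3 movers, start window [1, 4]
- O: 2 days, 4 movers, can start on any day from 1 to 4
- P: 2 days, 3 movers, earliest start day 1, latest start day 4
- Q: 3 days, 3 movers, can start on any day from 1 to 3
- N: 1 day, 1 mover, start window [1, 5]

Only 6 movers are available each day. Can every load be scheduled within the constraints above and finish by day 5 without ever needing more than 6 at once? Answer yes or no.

no

The minimum achievable peak is 7; 6 < 7, so no feasible schedule stays within the cap.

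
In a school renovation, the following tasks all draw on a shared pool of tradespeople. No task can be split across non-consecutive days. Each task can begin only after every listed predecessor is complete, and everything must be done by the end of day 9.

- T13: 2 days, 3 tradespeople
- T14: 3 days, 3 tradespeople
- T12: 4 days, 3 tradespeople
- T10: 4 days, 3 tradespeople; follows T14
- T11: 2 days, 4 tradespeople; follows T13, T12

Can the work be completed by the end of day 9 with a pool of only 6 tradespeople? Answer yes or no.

Schedule T13@1, T14@1, T12@3, T10@4, T11@8: d1:6  d2:6  d3:6  d4:6  d5:6  d6:6  d7:3  d8:4  d9:4 — peak 6 ≤ 6.

yes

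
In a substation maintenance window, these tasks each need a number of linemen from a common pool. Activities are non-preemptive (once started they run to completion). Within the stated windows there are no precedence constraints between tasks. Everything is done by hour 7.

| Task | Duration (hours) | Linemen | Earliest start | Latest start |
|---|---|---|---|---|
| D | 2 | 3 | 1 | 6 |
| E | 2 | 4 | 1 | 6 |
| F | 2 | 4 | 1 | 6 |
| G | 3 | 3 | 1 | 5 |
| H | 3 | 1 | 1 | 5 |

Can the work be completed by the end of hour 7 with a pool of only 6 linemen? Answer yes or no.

yes

Schedule D@1, E@4, F@6, G@1, H@3: h1:6  h2:6  h3:4  h4:5  h5:5  h6:4  h7:4 — peak 6 ≤ 6.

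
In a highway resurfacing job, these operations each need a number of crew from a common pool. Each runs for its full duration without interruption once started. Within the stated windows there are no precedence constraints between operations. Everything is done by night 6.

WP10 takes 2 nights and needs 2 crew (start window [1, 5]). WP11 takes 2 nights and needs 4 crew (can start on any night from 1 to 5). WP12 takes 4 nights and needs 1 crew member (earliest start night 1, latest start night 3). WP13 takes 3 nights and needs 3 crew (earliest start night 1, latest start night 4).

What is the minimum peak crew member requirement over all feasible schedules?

Early-start (WP10@1, WP11@1, WP12@1, WP13@1) gives peak 10: n1:10  n2:10  n3:4  n4:1  n5:0  n6:0.
Shift WP11→4, WP12→3.
Schedule WP10@1, WP11@4, WP12@3, WP13@1: n1:5  n2:5  n3:4  n4:5  n5:5  n6:1 — peak 5.
Total crew member-nights = 25 over 6 nights ⇒ peak ≥ ⌈25/6⌉ = 5, so 5 is optimal.

5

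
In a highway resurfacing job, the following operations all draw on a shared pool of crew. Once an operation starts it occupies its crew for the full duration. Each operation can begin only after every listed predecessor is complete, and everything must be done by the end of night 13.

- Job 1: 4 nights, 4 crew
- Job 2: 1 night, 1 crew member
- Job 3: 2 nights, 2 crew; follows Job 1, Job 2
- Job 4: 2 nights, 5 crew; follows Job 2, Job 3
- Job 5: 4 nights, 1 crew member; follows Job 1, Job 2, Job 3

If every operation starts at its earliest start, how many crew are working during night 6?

2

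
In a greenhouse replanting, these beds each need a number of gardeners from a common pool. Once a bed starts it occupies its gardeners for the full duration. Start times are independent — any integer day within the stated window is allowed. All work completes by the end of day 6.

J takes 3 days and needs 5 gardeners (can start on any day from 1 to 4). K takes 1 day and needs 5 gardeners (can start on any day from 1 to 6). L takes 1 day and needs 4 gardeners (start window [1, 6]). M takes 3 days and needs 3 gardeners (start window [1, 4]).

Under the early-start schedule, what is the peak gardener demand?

17

Early-start schedule: J@1, K@1, L@1, M@1.
Load per day: day 1: 17, day 2: 8, day 3: 8, day 4: 0, day 5: 0, day 6: 0.
Peak is 17.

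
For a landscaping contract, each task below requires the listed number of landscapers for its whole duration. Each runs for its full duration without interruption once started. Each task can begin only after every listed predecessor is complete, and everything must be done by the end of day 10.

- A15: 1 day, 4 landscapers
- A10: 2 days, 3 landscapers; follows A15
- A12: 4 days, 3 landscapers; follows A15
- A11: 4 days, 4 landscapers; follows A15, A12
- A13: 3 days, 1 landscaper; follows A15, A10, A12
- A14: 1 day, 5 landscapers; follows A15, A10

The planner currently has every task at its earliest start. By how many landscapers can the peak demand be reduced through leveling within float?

Early-start peak: d1:4  d2:6  d3:6  d4:8  d5:3  d6:5  d7:5  d8:5  d9:4  d10:0 ⇒ 8.
Leveled (A15@1, A10@2, A12@2, A11@6, A13@6, A14@10): d1:4  d2:6  d3:6  d4:3  d5:3  d6:5  d7:5  d8:5  d9:4  d10:5 ⇒ 6.
Reduction 8 − 6 = 2.

2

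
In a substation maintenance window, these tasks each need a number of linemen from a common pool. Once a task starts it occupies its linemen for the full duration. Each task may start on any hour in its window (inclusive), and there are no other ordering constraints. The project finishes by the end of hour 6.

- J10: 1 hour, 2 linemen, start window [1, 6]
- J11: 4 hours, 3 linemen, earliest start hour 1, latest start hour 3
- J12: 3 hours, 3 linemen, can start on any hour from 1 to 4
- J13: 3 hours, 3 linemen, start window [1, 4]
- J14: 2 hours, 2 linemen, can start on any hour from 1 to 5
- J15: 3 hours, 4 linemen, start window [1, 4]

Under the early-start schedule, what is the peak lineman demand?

17

Early-start schedule: J10@1, J11@1, J12@1, J13@1, J14@1, J15@1.
Load per hour: hour 1: 17, hour 2: 15, hour 3: 13, hour 4: 3, hour 5: 0, hour 6: 0.
Peak is 17.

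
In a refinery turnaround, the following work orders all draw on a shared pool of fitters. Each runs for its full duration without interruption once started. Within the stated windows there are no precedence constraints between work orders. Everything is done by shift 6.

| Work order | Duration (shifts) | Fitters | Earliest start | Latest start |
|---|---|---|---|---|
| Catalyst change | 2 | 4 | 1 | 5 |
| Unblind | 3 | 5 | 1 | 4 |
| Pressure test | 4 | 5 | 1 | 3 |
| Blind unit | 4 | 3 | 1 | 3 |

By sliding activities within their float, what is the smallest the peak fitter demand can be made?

Early-start (Catalyst change@1, Unblind@1, Pressure test@1, Blind unit@1) gives peak 17: s1:17  s2:17  s3:13  s4:8  s5:0  s6:0.
Shift Pressure test→3.
Schedule Catalyst change@1, Unblind@1, Pressure test@3, Blind unit@1: s1:12  s2:12  s3:13  s4:8  s5:5  s6:5 — peak 13.

13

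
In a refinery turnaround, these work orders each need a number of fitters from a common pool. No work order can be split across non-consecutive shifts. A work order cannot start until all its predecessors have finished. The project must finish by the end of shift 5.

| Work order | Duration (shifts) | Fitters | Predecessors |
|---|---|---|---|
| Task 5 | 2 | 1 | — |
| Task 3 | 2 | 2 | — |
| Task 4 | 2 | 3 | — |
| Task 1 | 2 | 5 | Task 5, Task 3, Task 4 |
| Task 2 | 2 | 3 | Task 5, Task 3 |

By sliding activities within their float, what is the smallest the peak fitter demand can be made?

8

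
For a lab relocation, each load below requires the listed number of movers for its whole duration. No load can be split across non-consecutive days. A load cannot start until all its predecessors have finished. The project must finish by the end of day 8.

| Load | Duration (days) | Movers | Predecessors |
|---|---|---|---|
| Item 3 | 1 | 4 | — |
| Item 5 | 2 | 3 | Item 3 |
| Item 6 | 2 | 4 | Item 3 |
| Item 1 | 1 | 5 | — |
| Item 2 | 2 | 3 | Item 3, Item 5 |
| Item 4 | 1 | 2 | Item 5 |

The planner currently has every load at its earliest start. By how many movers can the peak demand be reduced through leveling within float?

Early-start peak: d1:9  d2:7  d3:7  d4:5  d5:3  d6:0  d7:0  d8:0 ⇒ 9.
Leveled (Item 3@1, Item 5@2, Item 6@4, Item 1@6, Item 2@7, Item 4@7): d1:4  d2:3  d3:3  d4:4  d5:4  d6:5  d7:5  d8:3 ⇒ 5.
Reduction 9 − 5 = 4.

4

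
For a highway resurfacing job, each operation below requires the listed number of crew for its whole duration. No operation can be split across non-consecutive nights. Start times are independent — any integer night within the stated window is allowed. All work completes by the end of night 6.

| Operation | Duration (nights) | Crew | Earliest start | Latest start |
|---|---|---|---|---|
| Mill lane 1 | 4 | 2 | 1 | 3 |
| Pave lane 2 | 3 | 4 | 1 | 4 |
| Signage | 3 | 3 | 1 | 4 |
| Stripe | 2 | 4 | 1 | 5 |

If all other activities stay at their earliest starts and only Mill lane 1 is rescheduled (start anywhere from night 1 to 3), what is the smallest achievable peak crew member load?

Mill lane 1@1: n1:13  n2:13  n3:9  n4:2  n5:0  n6:0 → peak 13
Mill lane 1@2: n1:11  n2:13  n3:9  n4:2  n5:2  n6:0 → peak 13
Mill lane 1@3: n1:11  n2:11  n3:9  n4:2  n5:2  n6:2 → peak 11
Best is Mill lane 1@3, peak 11.

11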